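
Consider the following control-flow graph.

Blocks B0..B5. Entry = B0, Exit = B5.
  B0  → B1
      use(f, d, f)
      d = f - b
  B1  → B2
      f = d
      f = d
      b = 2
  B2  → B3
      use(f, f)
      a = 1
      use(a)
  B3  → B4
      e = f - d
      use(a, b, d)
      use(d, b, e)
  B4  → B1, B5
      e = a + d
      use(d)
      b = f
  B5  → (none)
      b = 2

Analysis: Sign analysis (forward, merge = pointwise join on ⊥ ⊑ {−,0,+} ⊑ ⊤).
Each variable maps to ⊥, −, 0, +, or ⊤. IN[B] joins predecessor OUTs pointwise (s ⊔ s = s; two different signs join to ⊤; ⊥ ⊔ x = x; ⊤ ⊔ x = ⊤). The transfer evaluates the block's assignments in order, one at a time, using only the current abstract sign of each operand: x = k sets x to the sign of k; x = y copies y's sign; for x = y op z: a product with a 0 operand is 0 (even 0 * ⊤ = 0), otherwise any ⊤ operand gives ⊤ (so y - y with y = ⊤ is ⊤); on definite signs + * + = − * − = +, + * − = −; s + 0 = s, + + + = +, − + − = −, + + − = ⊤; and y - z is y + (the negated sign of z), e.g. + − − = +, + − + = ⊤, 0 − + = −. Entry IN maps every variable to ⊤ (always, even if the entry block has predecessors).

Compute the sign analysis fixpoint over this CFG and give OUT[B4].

Answer: {a: +, b: ⊤, c: ⊤, d: ⊤, e: ⊤, f: ⊤}

Trace:
Per-block solution:
  B0:  IN=(all ⊤)  OUT=(all ⊤)
  B1:  IN=(all ⊤)  OUT={b:+; rest ⊤}
  B2:  IN={b:+; rest ⊤}  OUT={a:+, b:+; rest ⊤}
  B3:  IN={a:+, b:+; rest ⊤}  OUT={a:+, b:+; rest ⊤}
  B4:  IN={a:+, b:+; rest ⊤}  OUT={a:+; rest ⊤}
  B5:  IN={a:+; rest ⊤}  OUT={a:+, b:+; rest ⊤}

Merge at B4: IN[B4] = OUT[B3] = {a: +, b: +, c: ⊤, d: ⊤, e: ⊤, f: ⊤}
Applying B4's transfer function to that IN value gives OUT[B4] (row B4 above).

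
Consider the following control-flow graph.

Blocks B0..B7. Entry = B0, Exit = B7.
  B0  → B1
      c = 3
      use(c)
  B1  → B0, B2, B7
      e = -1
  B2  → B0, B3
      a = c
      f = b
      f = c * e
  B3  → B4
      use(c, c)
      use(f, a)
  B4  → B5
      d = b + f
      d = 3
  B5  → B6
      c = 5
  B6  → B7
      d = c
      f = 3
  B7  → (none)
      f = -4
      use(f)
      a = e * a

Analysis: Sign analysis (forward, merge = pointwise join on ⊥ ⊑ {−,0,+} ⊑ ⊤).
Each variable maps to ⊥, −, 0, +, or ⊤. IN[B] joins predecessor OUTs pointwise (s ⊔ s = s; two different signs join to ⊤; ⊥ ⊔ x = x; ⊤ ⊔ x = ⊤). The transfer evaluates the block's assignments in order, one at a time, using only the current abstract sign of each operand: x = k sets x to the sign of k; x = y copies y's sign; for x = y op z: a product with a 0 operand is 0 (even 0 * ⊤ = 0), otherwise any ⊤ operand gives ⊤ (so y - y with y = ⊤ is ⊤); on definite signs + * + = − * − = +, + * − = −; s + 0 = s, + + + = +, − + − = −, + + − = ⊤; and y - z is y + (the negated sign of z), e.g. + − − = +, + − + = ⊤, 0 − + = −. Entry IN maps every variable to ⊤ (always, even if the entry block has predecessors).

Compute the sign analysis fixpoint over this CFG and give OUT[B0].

Answer: {a: ⊤, b: ⊤, c: +, d: ⊤, e: ⊤, f: ⊤}

Trace:
Per-block solution:
  B0:  IN=(all ⊤)  OUT={c:+; rest ⊤}
  B1:  IN={c:+; rest ⊤}  OUT={c:+, e:-; rest ⊤}
  B2:  IN={c:+, e:-; rest ⊤}  OUT={a:+, c:+, e:-, f:-; rest ⊤}
  B3:  IN={a:+, c:+, e:-, f:-; rest ⊤}  OUT={a:+, c:+, e:-, f:-; rest ⊤}
  B4:  IN={a:+, c:+, e:-, f:-; rest ⊤}  OUT={a:+, c:+, d:+, e:-, f:-; rest ⊤}
  B5:  IN={a:+, c:+, d:+, e:-, f:-; rest ⊤}  OUT={a:+, c:+, d:+, e:-, f:-; rest ⊤}
  B6:  IN={a:+, c:+, d:+, e:-, f:-; rest ⊤}  OUT={a:+, c:+, d:+, e:-, f:+; rest ⊤}
  B7:  IN={c:+, e:-; rest ⊤}  OUT={c:+, e:-, f:-; rest ⊤}

Merge at B0 (entry node, so the boundary value (all ⊤) is joined with the incoming edge(s)): IN[B0] = (all ⊤) ⊔ OUT[B1] ⊔ OUT[B2] = {a: ⊤, b: ⊤, c: ⊤, d: ⊤, e: ⊤, f: ⊤}
Applying B0's transfer function to that IN value gives OUT[B0] (row B0 above).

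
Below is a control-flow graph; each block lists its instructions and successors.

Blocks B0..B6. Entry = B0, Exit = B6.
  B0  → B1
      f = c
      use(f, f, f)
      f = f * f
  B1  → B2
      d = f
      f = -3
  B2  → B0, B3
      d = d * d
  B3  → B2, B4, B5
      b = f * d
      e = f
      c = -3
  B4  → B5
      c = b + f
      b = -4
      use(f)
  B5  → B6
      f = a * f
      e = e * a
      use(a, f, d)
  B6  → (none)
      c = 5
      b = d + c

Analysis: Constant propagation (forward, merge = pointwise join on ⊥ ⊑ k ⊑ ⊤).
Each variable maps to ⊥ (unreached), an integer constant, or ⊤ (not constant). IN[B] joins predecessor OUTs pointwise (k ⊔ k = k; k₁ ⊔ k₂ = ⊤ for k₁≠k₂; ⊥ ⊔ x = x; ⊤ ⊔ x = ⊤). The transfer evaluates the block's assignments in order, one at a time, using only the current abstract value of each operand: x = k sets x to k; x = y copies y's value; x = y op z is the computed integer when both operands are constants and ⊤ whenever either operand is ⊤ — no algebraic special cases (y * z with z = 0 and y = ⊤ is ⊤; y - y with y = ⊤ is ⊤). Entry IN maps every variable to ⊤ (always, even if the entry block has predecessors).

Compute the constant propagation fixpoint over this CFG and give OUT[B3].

Per-block solution:
  B0: | IN=(all ⊤) | OUT=(all ⊤)
  B1: | IN=(all ⊤) | OUT={f:-3; rest ⊤}
  B2: | IN={f:-3; rest ⊤} | OUT={f:-3; rest ⊤}
  B3: | IN={f:-3; rest ⊤} | OUT={c:-3, e:-3, f:-3; rest ⊤}
  B4: | IN={c:-3, e:-3, f:-3; rest ⊤} | OUT={b:-4, e:-3, f:-3; rest ⊤}
  B5: | IN={e:-3, f:-3; rest ⊤} | OUT=(all ⊤)
  B6: | IN=(all ⊤) | OUT={c:5; rest ⊤}

Merge at B3: IN[B3] = OUT[B2] = {a: ⊤, b: ⊤, c: ⊤, d: ⊤, e: ⊤, f: -3}
Applying B3's transfer function to that IN value gives OUT[B3] (row B3 above).

Answer: {a: ⊤, b: ⊤, c: -3, d: ⊤, e: -3, f: -3}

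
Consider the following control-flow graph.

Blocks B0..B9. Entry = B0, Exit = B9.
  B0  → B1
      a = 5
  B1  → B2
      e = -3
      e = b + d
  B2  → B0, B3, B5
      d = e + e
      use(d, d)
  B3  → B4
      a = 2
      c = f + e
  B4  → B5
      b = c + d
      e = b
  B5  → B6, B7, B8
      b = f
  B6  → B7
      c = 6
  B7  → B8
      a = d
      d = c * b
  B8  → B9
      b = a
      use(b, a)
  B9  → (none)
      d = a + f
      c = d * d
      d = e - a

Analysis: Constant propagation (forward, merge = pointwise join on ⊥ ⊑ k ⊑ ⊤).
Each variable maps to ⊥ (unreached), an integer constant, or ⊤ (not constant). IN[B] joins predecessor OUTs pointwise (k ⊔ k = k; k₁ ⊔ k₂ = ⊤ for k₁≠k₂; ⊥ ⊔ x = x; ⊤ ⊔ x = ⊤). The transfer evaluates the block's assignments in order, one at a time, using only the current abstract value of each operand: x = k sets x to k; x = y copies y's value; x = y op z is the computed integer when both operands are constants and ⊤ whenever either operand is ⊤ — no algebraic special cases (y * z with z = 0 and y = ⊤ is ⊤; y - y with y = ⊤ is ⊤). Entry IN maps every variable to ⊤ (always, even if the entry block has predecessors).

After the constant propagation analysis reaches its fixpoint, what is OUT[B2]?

Fixpoint table:
  B0:   IN=(all ⊤)   OUT={a:5; rest ⊤}
  B1:   IN={a:5; rest ⊤}   OUT={a:5; rest ⊤}
  B2:   IN={a:5; rest ⊤}   OUT={a:5; rest ⊤}
  B3:   IN={a:5; rest ⊤}   OUT={a:2; rest ⊤}
  B4:   IN={a:2; rest ⊤}   OUT={a:2; rest ⊤}
  B5:   IN=(all ⊤)   OUT=(all ⊤)
  B6:   IN=(all ⊤)   OUT={c:6; rest ⊤}
  B7:   IN=(all ⊤)   OUT=(all ⊤)
  B8:   IN=(all ⊤)   OUT=(all ⊤)
  B9:   IN=(all ⊤)   OUT=(all ⊤)

Merge at B2: IN[B2] = OUT[B1] = {a: 5, b: ⊤, c: ⊤, d: ⊤, e: ⊤, f: ⊤}
Applying B2's transfer function to that IN value gives OUT[B2] (row B2 above).

Answer: {a: 5, b: ⊤, c: ⊤, d: ⊤, e: ⊤, f: ⊤}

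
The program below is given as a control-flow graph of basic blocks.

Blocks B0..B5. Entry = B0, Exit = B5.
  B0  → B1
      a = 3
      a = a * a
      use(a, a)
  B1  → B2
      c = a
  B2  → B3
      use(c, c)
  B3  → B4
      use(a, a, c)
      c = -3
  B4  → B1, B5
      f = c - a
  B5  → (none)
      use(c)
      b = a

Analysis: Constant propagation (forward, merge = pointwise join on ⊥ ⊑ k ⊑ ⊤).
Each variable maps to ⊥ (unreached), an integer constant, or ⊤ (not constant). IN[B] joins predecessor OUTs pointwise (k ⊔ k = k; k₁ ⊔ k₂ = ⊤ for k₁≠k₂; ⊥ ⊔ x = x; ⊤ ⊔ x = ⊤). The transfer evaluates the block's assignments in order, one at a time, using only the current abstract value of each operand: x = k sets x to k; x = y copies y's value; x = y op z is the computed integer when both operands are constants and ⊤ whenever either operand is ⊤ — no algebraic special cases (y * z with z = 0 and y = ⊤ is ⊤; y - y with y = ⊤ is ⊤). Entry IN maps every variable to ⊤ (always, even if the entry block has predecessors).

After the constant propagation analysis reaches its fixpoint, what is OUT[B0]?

Per-block solution:
  B0:   IN=(all ⊤)   OUT={a:9; rest ⊤}
  B1:   IN={a:9; rest ⊤}   OUT={a:9, c:9; rest ⊤}
  B2:   IN={a:9, c:9; rest ⊤}   OUT={a:9, c:9; rest ⊤}
  B3:   IN={a:9, c:9; rest ⊤}   OUT={a:9, c:-3; rest ⊤}
  B4:   IN={a:9, c:-3; rest ⊤}   OUT={a:9, c:-3, f:-12; rest ⊤}
  B5:   IN={a:9, c:-3, f:-12; rest ⊤}   OUT={a:9, b:9, c:-3, f:-12; rest ⊤}

B0 is the boundary node: IN[B0] = {a: ⊤, b: ⊤, c: ⊤, d: ⊤, e: ⊤, f: ⊤}
Applying B0's transfer function to that IN value gives OUT[B0] (row B0 above).

Answer: {a: 9, b: ⊤, c: ⊤, d: ⊤, e: ⊤, f: ⊤}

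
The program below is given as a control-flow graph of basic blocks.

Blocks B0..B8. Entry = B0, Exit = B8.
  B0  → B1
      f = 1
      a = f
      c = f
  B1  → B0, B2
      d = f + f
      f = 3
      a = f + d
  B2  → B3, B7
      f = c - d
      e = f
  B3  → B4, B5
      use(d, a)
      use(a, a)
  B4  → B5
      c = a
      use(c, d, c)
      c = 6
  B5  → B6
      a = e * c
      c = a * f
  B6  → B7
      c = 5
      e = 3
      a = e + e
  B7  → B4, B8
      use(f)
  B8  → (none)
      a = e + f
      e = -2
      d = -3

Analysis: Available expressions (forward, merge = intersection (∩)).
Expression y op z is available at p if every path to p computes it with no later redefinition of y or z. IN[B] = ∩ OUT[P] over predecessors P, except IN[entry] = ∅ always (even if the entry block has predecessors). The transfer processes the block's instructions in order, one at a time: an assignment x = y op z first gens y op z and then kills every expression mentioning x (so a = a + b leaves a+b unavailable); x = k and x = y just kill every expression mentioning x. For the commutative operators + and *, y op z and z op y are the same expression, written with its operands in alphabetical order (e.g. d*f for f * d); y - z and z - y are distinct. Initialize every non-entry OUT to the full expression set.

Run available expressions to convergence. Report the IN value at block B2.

Per-block solution:
  B0:   IN={}   OUT={}
  B1:   IN={}   OUT={d+f}
  B2:   IN={d+f}   OUT={c-d}
  B3:   IN={c-d}   OUT={c-d}
  B4:   IN={}   OUT={}
  B5:   IN={}   OUT={a*f}
  B6:   IN={a*f}   OUT={e+e}
  B7:   IN={}   OUT={}
  B8:   IN={}   OUT={}

Merge at B2: IN[B2] = OUT[B1] = {d+f}

Answer: {d+f}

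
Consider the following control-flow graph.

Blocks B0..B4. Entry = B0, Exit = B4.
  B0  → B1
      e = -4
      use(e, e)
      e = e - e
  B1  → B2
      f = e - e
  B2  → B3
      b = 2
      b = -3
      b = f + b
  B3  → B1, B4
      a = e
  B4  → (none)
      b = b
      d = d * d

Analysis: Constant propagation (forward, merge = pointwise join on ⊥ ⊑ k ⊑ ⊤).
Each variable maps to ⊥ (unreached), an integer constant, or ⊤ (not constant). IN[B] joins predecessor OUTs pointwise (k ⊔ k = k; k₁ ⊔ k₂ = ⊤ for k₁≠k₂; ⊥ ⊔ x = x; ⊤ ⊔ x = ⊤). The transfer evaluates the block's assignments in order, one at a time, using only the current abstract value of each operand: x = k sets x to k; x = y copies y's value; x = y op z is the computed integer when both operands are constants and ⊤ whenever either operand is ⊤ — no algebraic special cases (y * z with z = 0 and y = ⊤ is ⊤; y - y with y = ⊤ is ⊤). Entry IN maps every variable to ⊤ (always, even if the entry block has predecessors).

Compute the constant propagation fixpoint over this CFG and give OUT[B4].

Fixpoint table:
  B0: | IN=(all ⊤) | OUT={e:0; rest ⊤}
  B1: | IN={e:0; rest ⊤} | OUT={e:0, f:0; rest ⊤}
  B2: | IN={e:0, f:0; rest ⊤} | OUT={b:-3, e:0, f:0; rest ⊤}
  B3: | IN={b:-3, e:0, f:0; rest ⊤} | OUT={a:0, b:-3, e:0, f:0; rest ⊤}
  B4: | IN={a:0, b:-3, e:0, f:0; rest ⊤} | OUT={a:0, b:-3, e:0, f:0; rest ⊤}

Merge at B4: IN[B4] = OUT[B3] = {a: 0, b: -3, c: ⊤, d: ⊤, e: 0, f: 0}
Applying B4's transfer function to that IN value gives OUT[B4] (row B4 above).

Answer: {a: 0, b: -3, c: ⊤, d: ⊤, e: 0, f: 0}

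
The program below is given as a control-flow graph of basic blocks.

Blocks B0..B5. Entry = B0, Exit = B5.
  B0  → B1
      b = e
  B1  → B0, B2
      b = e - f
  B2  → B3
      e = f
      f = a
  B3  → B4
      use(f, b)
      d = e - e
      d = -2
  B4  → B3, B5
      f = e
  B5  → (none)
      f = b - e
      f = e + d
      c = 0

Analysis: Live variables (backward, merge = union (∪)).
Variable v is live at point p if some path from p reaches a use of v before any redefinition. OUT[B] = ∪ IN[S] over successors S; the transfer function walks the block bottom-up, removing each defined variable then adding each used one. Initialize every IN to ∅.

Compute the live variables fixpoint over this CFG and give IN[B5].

Answer: {b, d, e}

Trace:
Per-block solution:
  B0:   IN={a, e, f}   OUT={a, e, f}
  B1:   IN={a, e, f}   OUT={a, b, e, f}
  B2:   IN={a, b, f}   OUT={b, e, f}
  B3:   IN={b, e, f}   OUT={b, d, e}
  B4:   IN={b, d, e}   OUT={b, d, e, f}
  B5:   IN={b, d, e}   OUT={}

B5 is the boundary node: OUT[B5] = {}
Applying B5's transfer function to that OUT value gives IN[B5] (row B5 above).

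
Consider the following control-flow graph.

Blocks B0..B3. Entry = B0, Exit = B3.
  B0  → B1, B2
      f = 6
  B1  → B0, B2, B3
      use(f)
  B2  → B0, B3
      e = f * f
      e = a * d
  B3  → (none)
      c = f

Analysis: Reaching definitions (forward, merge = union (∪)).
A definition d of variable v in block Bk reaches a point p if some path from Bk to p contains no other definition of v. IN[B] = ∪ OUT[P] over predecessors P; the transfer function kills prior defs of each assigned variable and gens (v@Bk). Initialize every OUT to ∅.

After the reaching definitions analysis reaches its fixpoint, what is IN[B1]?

Answer: {e@B2, f@B0}

Trace:
Fixpoint table:
  B0:   IN={e@B2, f@B0}   OUT={e@B2, f@B0}
  B1:   IN={e@B2, f@B0}   OUT={e@B2, f@B0}
  B2:   IN={e@B2, f@B0}   OUT={e@B2, f@B0}
  B3:   IN={e@B2, f@B0}   OUT={c@B3, e@B2, f@B0}

Merge at B1: IN[B1] = OUT[B0] = {e@B2, f@B0}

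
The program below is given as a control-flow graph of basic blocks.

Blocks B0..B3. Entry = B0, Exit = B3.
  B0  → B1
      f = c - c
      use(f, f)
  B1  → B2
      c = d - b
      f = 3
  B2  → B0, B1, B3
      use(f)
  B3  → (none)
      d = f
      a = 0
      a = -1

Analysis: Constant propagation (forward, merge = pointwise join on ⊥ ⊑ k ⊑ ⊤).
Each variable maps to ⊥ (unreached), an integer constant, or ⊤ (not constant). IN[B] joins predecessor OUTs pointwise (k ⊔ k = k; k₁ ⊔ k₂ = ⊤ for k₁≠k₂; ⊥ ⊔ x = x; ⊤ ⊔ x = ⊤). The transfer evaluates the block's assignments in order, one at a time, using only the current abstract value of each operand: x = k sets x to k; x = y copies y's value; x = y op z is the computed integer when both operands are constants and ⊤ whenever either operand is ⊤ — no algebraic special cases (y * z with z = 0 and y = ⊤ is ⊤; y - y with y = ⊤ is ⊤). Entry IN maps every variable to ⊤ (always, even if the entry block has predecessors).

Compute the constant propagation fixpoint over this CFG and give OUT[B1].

Per-block solution:
  B0: | IN=(all ⊤) | OUT=(all ⊤)
  B1: | IN=(all ⊤) | OUT={f:3; rest ⊤}
  B2: | IN={f:3; rest ⊤} | OUT={f:3; rest ⊤}
  B3: | IN={f:3; rest ⊤} | OUT={a:-1, d:3, f:3; rest ⊤}

Merge at B1: IN[B1] = OUT[B0] ⊔ OUT[B2] = {a: ⊤, b: ⊤, c: ⊤, d: ⊤, e: ⊤, f: ⊤}
Applying B1's transfer function to that IN value gives OUT[B1] (row B1 above).

Answer: {a: ⊤, b: ⊤, c: ⊤, d: ⊤, e: ⊤, f: 3}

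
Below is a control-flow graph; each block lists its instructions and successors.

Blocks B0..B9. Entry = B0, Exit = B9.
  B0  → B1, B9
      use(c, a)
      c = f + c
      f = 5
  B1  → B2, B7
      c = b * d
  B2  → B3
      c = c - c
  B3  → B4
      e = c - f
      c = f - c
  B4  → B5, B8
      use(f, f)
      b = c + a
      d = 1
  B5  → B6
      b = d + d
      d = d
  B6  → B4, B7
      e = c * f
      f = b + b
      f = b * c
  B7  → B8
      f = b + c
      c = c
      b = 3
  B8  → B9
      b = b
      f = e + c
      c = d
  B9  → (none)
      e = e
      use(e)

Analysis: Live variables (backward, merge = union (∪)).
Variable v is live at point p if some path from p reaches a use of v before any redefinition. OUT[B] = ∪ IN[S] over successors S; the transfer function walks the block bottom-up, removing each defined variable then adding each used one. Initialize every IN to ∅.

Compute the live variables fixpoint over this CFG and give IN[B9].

Answer: {e}

Trace:
Per-block solution:
  B0:   IN={a, b, c, d, e, f}   OUT={a, b, d, e, f}
  B1:   IN={a, b, d, e, f}   OUT={a, b, c, d, e, f}
  B2:   IN={a, c, f}   OUT={a, c, f}
  B3:   IN={a, c, f}   OUT={a, c, e, f}
  B4:   IN={a, c, e, f}   OUT={a, b, c, d, e, f}
  B5:   IN={a, c, d, f}   OUT={a, b, c, d, f}
  B6:   IN={a, b, c, d, f}   OUT={a, b, c, d, e, f}
  B7:   IN={b, c, d, e}   OUT={b, c, d, e}
  B8:   IN={b, c, d, e}   OUT={e}
  B9:   IN={e}   OUT={}

B9 is the boundary node: OUT[B9] = {}
Applying B9's transfer function to that OUT value gives IN[B9] (row B9 above).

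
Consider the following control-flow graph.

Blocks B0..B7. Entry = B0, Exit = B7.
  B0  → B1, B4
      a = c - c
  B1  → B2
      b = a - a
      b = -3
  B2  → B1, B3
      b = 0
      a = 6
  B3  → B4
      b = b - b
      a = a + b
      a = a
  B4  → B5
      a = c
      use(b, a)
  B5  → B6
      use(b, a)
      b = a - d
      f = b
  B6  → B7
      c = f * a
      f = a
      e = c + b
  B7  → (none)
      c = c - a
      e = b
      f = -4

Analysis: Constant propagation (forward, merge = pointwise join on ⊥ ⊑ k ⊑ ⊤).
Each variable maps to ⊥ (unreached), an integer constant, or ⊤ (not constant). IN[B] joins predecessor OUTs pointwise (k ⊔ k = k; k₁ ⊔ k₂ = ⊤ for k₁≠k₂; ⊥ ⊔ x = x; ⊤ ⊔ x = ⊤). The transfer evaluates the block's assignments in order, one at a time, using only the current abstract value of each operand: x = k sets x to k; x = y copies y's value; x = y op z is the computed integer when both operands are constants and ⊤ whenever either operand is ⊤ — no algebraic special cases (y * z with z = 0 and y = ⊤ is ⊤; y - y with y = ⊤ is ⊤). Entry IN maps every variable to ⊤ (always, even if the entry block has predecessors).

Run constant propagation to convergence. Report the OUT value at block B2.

Converged values:
  B0:   IN=(all ⊤)   OUT=(all ⊤)
  B1:   IN=(all ⊤)   OUT={b:-3; rest ⊤}
  B2:   IN={b:-3; rest ⊤}   OUT={a:6, b:0; rest ⊤}
  B3:   IN={a:6, b:0; rest ⊤}   OUT={a:6, b:0; rest ⊤}
  B4:   IN=(all ⊤)   OUT=(all ⊤)
  B5:   IN=(all ⊤)   OUT=(all ⊤)
  B6:   IN=(all ⊤)   OUT=(all ⊤)
  B7:   IN=(all ⊤)   OUT={f:-4; rest ⊤}

Merge at B2: IN[B2] = OUT[B1] = {a: ⊤, b: -3, c: ⊤, d: ⊤, e: ⊤, f: ⊤}
Applying B2's transfer function to that IN value gives OUT[B2] (row B2 above).

Answer: {a: 6, b: 0, c: ⊤, d: ⊤, e: ⊤, f: ⊤}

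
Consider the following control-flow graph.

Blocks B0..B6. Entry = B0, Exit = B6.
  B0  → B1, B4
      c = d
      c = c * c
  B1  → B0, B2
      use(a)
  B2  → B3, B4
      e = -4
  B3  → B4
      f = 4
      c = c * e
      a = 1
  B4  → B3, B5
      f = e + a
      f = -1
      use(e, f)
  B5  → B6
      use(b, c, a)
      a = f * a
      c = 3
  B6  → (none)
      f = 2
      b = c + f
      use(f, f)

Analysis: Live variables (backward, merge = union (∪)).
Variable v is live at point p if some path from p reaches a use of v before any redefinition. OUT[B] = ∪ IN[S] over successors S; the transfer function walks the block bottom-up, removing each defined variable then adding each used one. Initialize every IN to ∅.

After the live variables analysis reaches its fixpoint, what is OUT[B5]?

Answer: {c}

Working:
Per-block solution:
  B0:   IN={a, b, d, e}   OUT={a, b, c, d, e}
  B1:   IN={a, b, c, d, e}   OUT={a, b, c, d, e}
  B2:   IN={a, b, c}   OUT={a, b, c, e}
  B3:   IN={b, c, e}   OUT={a, b, c, e}
  B4:   IN={a, b, c, e}   OUT={a, b, c, e, f}
  B5:   IN={a, b, c, f}   OUT={c}
  B6:   IN={c}   OUT={}

Merge at B5: OUT[B5] = IN[B6] = {c}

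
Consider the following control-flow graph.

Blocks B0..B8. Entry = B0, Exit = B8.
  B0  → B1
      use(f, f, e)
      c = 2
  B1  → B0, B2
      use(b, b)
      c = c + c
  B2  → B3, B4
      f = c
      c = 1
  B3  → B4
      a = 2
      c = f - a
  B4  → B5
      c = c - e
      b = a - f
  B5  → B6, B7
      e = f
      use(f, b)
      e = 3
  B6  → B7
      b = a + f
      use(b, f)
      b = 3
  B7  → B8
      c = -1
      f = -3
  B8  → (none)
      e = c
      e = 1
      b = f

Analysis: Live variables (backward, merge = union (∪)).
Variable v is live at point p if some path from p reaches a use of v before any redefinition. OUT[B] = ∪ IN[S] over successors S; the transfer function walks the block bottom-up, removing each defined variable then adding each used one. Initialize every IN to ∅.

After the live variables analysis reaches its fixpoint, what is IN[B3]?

Per-block solution:
  B0: | IN={a, b, e, f} | OUT={a, b, c, e, f}
  B1: | IN={a, b, c, e, f} | OUT={a, b, c, e, f}
  B2: | IN={a, c, e} | OUT={a, c, e, f}
  B3: | IN={e, f} | OUT={a, c, e, f}
  B4: | IN={a, c, e, f} | OUT={a, b, f}
  B5: | IN={a, b, f} | OUT={a, f}
  B6: | IN={a, f} | OUT={}
  B7: | IN={} | OUT={c, f}
  B8: | IN={c, f} | OUT={}

Merge at B3: OUT[B3] = IN[B4] = {a, c, e, f}
Applying B3's transfer function to that OUT value gives IN[B3] (row B3 above).

Answer: {e, f}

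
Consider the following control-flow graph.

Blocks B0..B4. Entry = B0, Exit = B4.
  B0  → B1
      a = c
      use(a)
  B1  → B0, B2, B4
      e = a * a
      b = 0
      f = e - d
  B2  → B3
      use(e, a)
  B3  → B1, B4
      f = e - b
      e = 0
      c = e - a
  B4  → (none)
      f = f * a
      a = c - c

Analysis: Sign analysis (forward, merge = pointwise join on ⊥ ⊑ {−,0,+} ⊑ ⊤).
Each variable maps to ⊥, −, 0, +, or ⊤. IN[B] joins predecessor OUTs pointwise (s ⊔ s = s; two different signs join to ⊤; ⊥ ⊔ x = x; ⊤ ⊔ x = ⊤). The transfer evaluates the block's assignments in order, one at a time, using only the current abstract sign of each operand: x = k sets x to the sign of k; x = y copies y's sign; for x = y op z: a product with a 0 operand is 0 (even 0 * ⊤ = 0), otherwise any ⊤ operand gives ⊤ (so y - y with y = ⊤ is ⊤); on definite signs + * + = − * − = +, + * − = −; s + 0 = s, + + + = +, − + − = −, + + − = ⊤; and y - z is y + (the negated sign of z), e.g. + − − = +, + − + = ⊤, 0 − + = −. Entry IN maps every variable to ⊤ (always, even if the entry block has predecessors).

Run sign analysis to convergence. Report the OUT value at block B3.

Answer: {a: ⊤, b: 0, c: ⊤, d: ⊤, e: 0, f: ⊤}

Derivation:
Fixpoint table:
  B0:  IN=(all ⊤)  OUT=(all ⊤)
  B1:  IN=(all ⊤)  OUT={b:0; rest ⊤}
  B2:  IN={b:0; rest ⊤}  OUT={b:0; rest ⊤}
  B3:  IN={b:0; rest ⊤}  OUT={b:0, e:0; rest ⊤}
  B4:  IN={b:0; rest ⊤}  OUT={b:0; rest ⊤}

Merge at B3: IN[B3] = OUT[B2] = {a: ⊤, b: 0, c: ⊤, d: ⊤, e: ⊤, f: ⊤}
Applying B3's transfer function to that IN value gives OUT[B3] (row B3 above).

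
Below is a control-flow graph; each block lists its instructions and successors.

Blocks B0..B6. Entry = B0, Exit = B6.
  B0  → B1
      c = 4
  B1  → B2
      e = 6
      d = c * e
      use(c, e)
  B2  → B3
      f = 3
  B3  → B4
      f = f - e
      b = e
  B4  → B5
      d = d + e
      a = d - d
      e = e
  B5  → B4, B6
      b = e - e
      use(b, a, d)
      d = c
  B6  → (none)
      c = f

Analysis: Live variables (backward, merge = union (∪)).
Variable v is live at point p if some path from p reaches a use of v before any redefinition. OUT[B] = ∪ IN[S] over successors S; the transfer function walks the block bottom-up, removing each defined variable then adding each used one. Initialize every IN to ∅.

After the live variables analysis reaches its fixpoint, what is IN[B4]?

Converged values:
  B0:  IN={}  OUT={c}
  B1:  IN={c}  OUT={c, d, e}
  B2:  IN={c, d, e}  OUT={c, d, e, f}
  B3:  IN={c, d, e, f}  OUT={c, d, e, f}
  B4:  IN={c, d, e, f}  OUT={a, c, d, e, f}
  B5:  IN={a, c, d, e, f}  OUT={c, d, e, f}
  B6:  IN={f}  OUT={}

Merge at B4: OUT[B4] = IN[B5] = {a, c, d, e, f}
Applying B4's transfer function to that OUT value gives IN[B4] (row B4 above).

Answer: {c, d, e, f}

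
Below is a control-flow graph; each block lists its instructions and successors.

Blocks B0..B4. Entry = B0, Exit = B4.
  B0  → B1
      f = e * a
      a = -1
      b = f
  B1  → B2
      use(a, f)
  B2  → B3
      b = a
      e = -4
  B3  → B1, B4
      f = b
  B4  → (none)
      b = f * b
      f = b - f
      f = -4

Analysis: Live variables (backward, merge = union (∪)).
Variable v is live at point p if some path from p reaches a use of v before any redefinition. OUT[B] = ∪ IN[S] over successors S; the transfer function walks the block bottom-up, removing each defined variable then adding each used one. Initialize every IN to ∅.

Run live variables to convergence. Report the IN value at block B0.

Answer: {a, e}

Working:
Fixpoint table:
  B0:  IN={a, e}  OUT={a, f}
  B1:  IN={a, f}  OUT={a}
  B2:  IN={a}  OUT={a, b}
  B3:  IN={a, b}  OUT={a, b, f}
  B4:  IN={b, f}  OUT={}

Merge at B0: OUT[B0] = IN[B1] = {a, f}
Applying B0's transfer function to that OUT value gives IN[B0] (row B0 above).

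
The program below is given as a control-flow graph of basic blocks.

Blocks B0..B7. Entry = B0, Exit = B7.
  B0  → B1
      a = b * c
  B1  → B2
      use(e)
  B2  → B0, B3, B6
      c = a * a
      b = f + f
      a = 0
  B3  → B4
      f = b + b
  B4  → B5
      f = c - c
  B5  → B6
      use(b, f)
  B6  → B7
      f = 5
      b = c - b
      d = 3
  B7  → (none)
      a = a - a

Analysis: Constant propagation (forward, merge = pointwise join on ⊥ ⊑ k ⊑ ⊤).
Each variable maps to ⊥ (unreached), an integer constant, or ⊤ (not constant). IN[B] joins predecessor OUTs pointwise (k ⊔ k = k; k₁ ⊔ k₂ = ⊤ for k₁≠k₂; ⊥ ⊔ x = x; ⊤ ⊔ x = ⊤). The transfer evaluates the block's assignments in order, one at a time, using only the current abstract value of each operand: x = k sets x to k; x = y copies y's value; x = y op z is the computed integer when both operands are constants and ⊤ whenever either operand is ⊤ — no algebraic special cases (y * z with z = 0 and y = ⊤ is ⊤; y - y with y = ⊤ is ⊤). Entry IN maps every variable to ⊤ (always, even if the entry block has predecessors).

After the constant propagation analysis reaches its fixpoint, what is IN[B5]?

Answer: {a: 0, b: ⊤, c: ⊤, d: ⊤, e: ⊤, f: ⊤}

Working:
Per-block solution:
  B0:  IN=(all ⊤)  OUT=(all ⊤)
  B1:  IN=(all ⊤)  OUT=(all ⊤)
  B2:  IN=(all ⊤)  OUT={a:0; rest ⊤}
  B3:  IN={a:0; rest ⊤}  OUT={a:0; rest ⊤}
  B4:  IN={a:0; rest ⊤}  OUT={a:0; rest ⊤}
  B5:  IN={a:0; rest ⊤}  OUT={a:0; rest ⊤}
  B6:  IN={a:0; rest ⊤}  OUT={a:0, d:3, f:5; rest ⊤}
  B7:  IN={a:0, d:3, f:5; rest ⊤}  OUT={a:0, d:3, f:5; rest ⊤}

Merge at B5: IN[B5] = OUT[B4] = {a: 0, b: ⊤, c: ⊤, d: ⊤, e: ⊤, f: ⊤}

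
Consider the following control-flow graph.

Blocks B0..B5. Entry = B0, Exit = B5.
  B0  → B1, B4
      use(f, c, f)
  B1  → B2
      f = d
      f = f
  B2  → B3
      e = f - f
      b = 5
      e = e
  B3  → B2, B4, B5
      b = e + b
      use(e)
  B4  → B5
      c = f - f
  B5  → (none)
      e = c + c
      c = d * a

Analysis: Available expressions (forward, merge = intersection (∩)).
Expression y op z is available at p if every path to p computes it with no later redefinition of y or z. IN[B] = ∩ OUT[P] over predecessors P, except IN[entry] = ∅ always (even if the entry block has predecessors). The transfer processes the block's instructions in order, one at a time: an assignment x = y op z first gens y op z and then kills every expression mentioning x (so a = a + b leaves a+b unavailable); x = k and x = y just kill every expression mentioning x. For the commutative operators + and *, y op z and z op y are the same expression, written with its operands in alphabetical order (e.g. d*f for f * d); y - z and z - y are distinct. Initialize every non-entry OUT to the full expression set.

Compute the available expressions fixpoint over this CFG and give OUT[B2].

Answer: {f-f}

Trace:
Fixpoint table:
  B0:  IN={}  OUT={}
  B1:  IN={}  OUT={}
  B2:  IN={}  OUT={f-f}
  B3:  IN={f-f}  OUT={f-f}
  B4:  IN={}  OUT={f-f}
  B5:  IN={f-f}  OUT={a*d, f-f}

Merge at B2: IN[B2] = OUT[B1] ∩ OUT[B3] = {}
Applying B2's transfer function to that IN value gives OUT[B2] (row B2 above).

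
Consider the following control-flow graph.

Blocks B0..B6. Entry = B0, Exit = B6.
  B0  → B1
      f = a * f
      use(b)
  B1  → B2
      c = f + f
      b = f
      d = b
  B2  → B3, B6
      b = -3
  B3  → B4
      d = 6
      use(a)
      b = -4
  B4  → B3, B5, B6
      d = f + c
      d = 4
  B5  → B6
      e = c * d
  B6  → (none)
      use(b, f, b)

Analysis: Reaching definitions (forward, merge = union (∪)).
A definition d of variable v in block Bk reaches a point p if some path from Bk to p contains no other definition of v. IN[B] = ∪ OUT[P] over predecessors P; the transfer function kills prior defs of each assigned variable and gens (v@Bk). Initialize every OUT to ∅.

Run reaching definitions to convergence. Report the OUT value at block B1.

Converged values:
  B0:  IN={}  OUT={f@B0}
  B1:  IN={f@B0}  OUT={b@B1, c@B1, d@B1, f@B0}
  B2:  IN={b@B1, c@B1, d@B1, f@B0}  OUT={b@B2, c@B1, d@B1, f@B0}
  B3:  IN={b@B2, b@B3, c@B1, d@B1, d@B4, f@B0}  OUT={b@B3, c@B1, d@B3, f@B0}
  B4:  IN={b@B3, c@B1, d@B3, f@B0}  OUT={b@B3, c@B1, d@B4, f@B0}
  B5:  IN={b@B3, c@B1, d@B4, f@B0}  OUT={b@B3, c@B1, d@B4, e@B5, f@B0}
  B6:  IN={b@B2, b@B3, c@B1, d@B1, d@B4, e@B5, f@B0}  OUT={b@B2, b@B3, c@B1, d@B1, d@B4, e@B5, f@B0}

Merge at B1: IN[B1] = OUT[B0] = {f@B0}
Applying B1's transfer function to that IN value gives OUT[B1] (row B1 above).

Answer: {b@B1, c@B1, d@B1, f@B0}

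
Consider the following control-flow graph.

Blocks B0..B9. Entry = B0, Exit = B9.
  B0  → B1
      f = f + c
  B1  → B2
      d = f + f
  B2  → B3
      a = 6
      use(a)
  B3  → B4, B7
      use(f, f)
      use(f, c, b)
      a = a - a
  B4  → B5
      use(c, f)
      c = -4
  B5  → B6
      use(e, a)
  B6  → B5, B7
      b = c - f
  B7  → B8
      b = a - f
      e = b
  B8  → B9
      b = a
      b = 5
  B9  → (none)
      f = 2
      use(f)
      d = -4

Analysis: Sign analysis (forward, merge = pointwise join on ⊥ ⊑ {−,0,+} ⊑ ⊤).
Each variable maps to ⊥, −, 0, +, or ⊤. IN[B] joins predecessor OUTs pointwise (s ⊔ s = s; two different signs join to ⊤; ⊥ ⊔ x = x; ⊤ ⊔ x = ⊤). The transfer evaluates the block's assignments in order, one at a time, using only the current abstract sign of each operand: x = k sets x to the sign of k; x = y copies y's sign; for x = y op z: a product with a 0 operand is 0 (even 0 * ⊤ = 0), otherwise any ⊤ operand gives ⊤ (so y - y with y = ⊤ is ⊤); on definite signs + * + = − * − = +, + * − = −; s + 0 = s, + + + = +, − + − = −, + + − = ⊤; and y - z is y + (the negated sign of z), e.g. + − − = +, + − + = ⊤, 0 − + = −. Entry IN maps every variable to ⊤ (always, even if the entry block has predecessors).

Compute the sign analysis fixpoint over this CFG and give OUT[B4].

Per-block solution:
  B0:  IN=(all ⊤)  OUT=(all ⊤)
  B1:  IN=(all ⊤)  OUT=(all ⊤)
  B2:  IN=(all ⊤)  OUT={a:+; rest ⊤}
  B3:  IN={a:+; rest ⊤}  OUT=(all ⊤)
  B4:  IN=(all ⊤)  OUT={c:-; rest ⊤}
  B5:  IN={c:-; rest ⊤}  OUT={c:-; rest ⊤}
  B6:  IN={c:-; rest ⊤}  OUT={c:-; rest ⊤}
  B7:  IN=(all ⊤)  OUT=(all ⊤)
  B8:  IN=(all ⊤)  OUT={b:+; rest ⊤}
  B9:  IN={b:+; rest ⊤}  OUT={b:+, d:-, f:+; rest ⊤}

Merge at B4: IN[B4] = OUT[B3] = {a: ⊤, b: ⊤, c: ⊤, d: ⊤, e: ⊤, f: ⊤}
Applying B4's transfer function to that IN value gives OUT[B4] (row B4 above).

Answer: {a: ⊤, b: ⊤, c: -, d: ⊤, e: ⊤, f: ⊤}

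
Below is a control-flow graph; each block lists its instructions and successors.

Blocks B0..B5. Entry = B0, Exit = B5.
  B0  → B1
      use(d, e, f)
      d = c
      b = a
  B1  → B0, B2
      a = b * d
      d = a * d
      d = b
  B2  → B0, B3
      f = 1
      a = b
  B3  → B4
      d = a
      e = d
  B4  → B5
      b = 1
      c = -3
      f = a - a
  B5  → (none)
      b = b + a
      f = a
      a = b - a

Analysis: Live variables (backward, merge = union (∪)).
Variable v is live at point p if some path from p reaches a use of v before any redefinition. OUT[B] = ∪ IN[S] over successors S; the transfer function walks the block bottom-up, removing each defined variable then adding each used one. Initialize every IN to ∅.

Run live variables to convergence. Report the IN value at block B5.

Per-block solution:
  B0:   IN={a, c, d, e, f}   OUT={b, c, d, e, f}
  B1:   IN={b, c, d, e, f}   OUT={a, b, c, d, e, f}
  B2:   IN={b, c, d, e}   OUT={a, c, d, e, f}
  B3:   IN={a}   OUT={a}
  B4:   IN={a}   OUT={a, b}
  B5:   IN={a, b}   OUT={}

B5 is the boundary node: OUT[B5] = {}
Applying B5's transfer function to that OUT value gives IN[B5] (row B5 above).

Answer: {a, b}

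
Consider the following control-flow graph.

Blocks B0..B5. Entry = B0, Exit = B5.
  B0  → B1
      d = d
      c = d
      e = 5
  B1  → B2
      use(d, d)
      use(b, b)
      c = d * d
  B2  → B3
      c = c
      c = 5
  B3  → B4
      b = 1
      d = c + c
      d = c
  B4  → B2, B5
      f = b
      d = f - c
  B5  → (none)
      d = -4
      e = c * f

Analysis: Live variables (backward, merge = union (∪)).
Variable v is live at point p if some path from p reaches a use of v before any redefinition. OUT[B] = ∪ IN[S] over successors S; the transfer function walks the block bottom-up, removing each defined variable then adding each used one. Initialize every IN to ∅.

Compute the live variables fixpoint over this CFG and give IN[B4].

Answer: {b, c}

Working:
Fixpoint table:
  B0:   IN={b, d}   OUT={b, d}
  B1:   IN={b, d}   OUT={c}
  B2:   IN={c}   OUT={c}
  B3:   IN={c}   OUT={b, c}
  B4:   IN={b, c}   OUT={c, f}
  B5:   IN={c, f}   OUT={}

Merge at B4: OUT[B4] = IN[B2] ⊔ IN[B5] = {c, f}
Applying B4's transfer function to that OUT value gives IN[B4] (row B4 above).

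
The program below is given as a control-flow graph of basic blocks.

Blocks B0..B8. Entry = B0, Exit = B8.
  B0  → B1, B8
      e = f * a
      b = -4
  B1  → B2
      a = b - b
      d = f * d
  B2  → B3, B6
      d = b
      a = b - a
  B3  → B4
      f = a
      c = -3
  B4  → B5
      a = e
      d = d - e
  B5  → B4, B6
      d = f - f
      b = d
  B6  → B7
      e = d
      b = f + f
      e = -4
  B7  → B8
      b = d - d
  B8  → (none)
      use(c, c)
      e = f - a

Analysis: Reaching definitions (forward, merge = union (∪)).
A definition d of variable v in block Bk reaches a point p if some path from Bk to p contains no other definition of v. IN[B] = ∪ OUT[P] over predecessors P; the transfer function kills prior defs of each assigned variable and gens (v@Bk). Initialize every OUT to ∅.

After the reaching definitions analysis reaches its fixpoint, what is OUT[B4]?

Converged values:
  B0:   IN={}   OUT={b@B0, e@B0}
  B1:   IN={b@B0, e@B0}   OUT={a@B1, b@B0, d@B1, e@B0}
  B2:   IN={a@B1, b@B0, d@B1, e@B0}   OUT={a@B2, b@B0, d@B2, e@B0}
  B3:   IN={a@B2, b@B0, d@B2, e@B0}   OUT={a@B2, b@B0, c@B3, d@B2, e@B0, f@B3}
  B4:   IN={a@B2, a@B4, b@B0, b@B5, c@B3, d@B2, d@B5, e@B0, f@B3}   OUT={a@B4, b@B0, b@B5, c@B3, d@B4, e@B0, f@B3}
  B5:   IN={a@B4, b@B0, b@B5, c@B3, d@B4, e@B0, f@B3}   OUT={a@B4, b@B5, c@B3, d@B5, e@B0, f@B3}
  B6:   IN={a@B2, a@B4, b@B0, b@B5, c@B3, d@B2, d@B5, e@B0, f@B3}   OUT={a@B2, a@B4, b@B6, c@B3, d@B2, d@B5, e@B6, f@B3}
  B7:   IN={a@B2, a@B4, b@B6, c@B3, d@B2, d@B5, e@B6, f@B3}   OUT={a@B2, a@B4, b@B7, c@B3, d@B2, d@B5, e@B6, f@B3}
  B8:   IN={a@B2, a@B4, b@B0, b@B7, c@B3, d@B2, d@B5, e@B0, e@B6, f@B3}   OUT={a@B2, a@B4, b@B0, b@B7, c@B3, d@B2, d@B5, e@B8, f@B3}

Merge at B4: IN[B4] = OUT[B3] ⊔ OUT[B5] = {a@B2, a@B4, b@B0, b@B5, c@B3, d@B2, d@B5, e@B0, f@B3}
Applying B4's transfer function to that IN value gives OUT[B4] (row B4 above).

Answer: {a@B4, b@B0, b@B5, c@B3, d@B4, e@B0, f@B3}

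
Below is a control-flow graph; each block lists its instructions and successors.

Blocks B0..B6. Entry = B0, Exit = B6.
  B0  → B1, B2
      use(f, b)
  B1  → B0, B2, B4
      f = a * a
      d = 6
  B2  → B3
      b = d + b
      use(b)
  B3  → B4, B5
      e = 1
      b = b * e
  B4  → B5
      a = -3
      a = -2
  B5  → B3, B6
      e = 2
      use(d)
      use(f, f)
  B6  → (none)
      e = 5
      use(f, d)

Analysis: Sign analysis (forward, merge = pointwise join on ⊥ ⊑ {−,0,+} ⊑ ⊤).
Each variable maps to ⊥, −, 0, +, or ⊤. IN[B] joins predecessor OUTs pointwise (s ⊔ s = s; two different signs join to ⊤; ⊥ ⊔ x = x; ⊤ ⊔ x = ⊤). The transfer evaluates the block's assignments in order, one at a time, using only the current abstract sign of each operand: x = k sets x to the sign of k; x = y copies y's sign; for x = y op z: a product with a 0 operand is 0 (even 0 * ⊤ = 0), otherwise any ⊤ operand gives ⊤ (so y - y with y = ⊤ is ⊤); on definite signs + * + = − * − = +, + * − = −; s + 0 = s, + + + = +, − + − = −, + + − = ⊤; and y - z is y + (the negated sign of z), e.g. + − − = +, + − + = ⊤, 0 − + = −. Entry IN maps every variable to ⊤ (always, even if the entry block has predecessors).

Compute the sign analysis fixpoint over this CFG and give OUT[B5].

Per-block solution:
  B0: | IN=(all ⊤) | OUT=(all ⊤)
  B1: | IN=(all ⊤) | OUT={d:+; rest ⊤}
  B2: | IN=(all ⊤) | OUT=(all ⊤)
  B3: | IN=(all ⊤) | OUT={e:+; rest ⊤}
  B4: | IN=(all ⊤) | OUT={a:-; rest ⊤}
  B5: | IN=(all ⊤) | OUT={e:+; rest ⊤}
  B6: | IN={e:+; rest ⊤} | OUT={e:+; rest ⊤}

Merge at B5: IN[B5] = OUT[B3] ⊔ OUT[B4] = {a: ⊤, b: ⊤, c: ⊤, d: ⊤, e: ⊤, f: ⊤}
Applying B5's transfer function to that IN value gives OUT[B5] (row B5 above).

Answer: {a: ⊤, b: ⊤, c: ⊤, d: ⊤, e: +, f: ⊤}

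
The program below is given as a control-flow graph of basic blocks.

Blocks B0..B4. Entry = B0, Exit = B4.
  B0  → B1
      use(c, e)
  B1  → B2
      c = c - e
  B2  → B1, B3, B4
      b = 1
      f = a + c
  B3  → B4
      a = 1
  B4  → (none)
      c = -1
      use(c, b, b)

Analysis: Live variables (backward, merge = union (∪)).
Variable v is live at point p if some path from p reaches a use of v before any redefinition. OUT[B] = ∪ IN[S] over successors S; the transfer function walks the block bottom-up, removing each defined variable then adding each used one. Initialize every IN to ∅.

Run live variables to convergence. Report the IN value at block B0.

Answer: {a, c, e}

Derivation:
Per-block solution:
  B0:  IN={a, c, e}  OUT={a, c, e}
  B1:  IN={a, c, e}  OUT={a, c, e}
  B2:  IN={a, c, e}  OUT={a, b, c, e}
  B3:  IN={b}  OUT={b}
  B4:  IN={b}  OUT={}

Merge at B0: OUT[B0] = IN[B1] = {a, c, e}
Applying B0's transfer function to that OUT value gives IN[B0] (row B0 above).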